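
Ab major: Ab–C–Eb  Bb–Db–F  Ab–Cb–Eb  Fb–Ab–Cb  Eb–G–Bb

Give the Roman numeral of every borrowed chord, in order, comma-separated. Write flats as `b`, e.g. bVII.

i, bVI

The diatonic triads in Ab major are Ab, Bbm, Cm, Db, Eb, Fm, Gdim. Of the given chords, Ab–C–Eb = Ab, Bb–Db–F = Bbm and Eb–G–Bb = Eb are diatonic. Ab–Cb–Eb doesn't fit — on degree 1 Ab major would have Ab (I). Abm is the degree-1 chord of Ab minor, so it is the borrowed i. Fb–Ab–Cb doesn't fit — on degree 6 Ab major would have Fm (vi). Fb is the degree-6 chord of Ab minor, so it is the borrowed bVI.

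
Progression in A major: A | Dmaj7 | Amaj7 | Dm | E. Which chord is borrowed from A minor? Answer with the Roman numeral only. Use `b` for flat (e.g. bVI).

A major has the diatonic set A, Bm, C#m, D, E, F#m, G#dim. Of the given chords, A, Dmaj7, Amaj7 and E are diatonic. Dm (D–F–A) doesn't fit — on degree 4 A major would have D (IV). Dm is the degree-4 chord of A minor, so it is the borrowed iv.

iv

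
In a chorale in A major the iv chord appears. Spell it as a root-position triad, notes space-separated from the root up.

iv is built on scale degree 4, which is D in both A major and its parallel. Building the minor chord from the parallel minor on D: D–F–A.

D F A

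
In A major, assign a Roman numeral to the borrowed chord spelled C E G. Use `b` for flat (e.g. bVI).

bIII

C is the lowered form of scale degree 3 in A major (the diatonic degree 3 is C#). C–E–G is a major chord — the form found in A minor, not the diatonic iii (C#m). Borrowed into A major it is written bIII.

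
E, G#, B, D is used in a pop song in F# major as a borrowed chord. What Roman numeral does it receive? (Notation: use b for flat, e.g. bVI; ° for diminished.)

In F# major scale degree 7 is E#; E is its lowered form, from F# minor. The diatonic chord on degree 7 would be E#dim (vii°), but E–G#–B–D is the dominant-seventh chord from F# minor. As a borrowed chord it is labeled bVII7.

bVII7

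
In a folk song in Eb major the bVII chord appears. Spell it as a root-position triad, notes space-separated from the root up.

Scale degree 7 in Eb major is D. bVII uses the lowered form, Db, taken from Eb minor. Building the major chord from the parallel minor on Db: Db–F–Ab.

Db F Ab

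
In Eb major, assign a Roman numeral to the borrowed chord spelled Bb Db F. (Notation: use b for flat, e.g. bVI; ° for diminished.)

Bb is scale degree 5 in Eb major. Bb–Db–F is a minor chord — the form found in Eb minor, not the diatonic V (Bb). Borrowed into Eb major it is written v.

v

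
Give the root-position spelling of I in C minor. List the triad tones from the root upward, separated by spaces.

C E G

The root, C, is scale degree 1 — the same note in C minor and C major; only the chord quality changes. Building the major chord from the parallel major on C: C–E–G.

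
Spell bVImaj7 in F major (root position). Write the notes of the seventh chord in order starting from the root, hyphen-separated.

Db-F-Ab-C

bVImaj7 is built on the lowered scale degree 6. In F major degree 6 is D; lowered it becomes Db. In F minor the chord on Db is Db–F–Ab–C.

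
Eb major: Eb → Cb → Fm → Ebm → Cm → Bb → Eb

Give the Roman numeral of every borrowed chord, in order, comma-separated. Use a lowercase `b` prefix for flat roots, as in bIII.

In Eb major the diatonic chords are Eb, Fm, Gm, Ab, Bb, Cm, Ddim. Eb, Fm, Cm and Bb all belong to that set. Cb (Cb–Eb–Gb) doesn't fit — on degree 6 Eb major would have Cm (vi). Cb is the degree-6 chord of Eb minor, so it is the borrowed bVI. But Ebm (Eb–Gb–Bb) is foreign: the diatonic I on degree 1 is Eb, whereas Ebm comes from Eb minor. It is labeled i.

bVI, i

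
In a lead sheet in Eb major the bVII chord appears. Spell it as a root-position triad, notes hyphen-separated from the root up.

The root of bVII is the lowered 7th degree: D becomes Db. In Eb minor the chord on Db is Db–F–Ab.

Db-F-Ab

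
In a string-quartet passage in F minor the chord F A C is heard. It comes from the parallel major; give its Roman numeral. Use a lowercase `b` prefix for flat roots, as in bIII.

The root F is the diatonic 1st degree of F minor; the borrowing shows in the chord quality. Diatonically F minor has Fm (i) on that degree; F–A–C is instead the major chord native to F major, so it takes the label I.

I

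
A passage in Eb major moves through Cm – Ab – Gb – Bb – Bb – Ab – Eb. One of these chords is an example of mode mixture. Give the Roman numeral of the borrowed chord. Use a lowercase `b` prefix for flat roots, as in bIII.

bIII

The diatonic triads in Eb major are Eb, Fm, Gm, Ab, Bb, Cm, Ddim. Cm, Ab, Bb and Eb are all diatonic. Gb (Gb–Bb–Db) doesn't fit — on degree 3 Eb major would have Gm (iii). Gb is the degree-3 chord of Eb minor, so it is the borrowed bIII.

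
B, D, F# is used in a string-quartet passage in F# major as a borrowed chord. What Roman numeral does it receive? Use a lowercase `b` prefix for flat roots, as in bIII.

B is scale degree 4 in F# major. Diatonically F# major has B (IV) on that degree; B–D–F# is instead the minor chord native to F# minor, so it takes the label iv.

iv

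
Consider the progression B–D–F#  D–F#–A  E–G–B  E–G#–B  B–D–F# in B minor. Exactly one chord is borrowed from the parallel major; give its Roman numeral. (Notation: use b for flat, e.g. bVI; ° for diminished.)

B minor has the diatonic set Bm, C#dim, D, Em, F#, G, A (with V from harmonic minor). B–D–F# = Bm, D–F#–A = D and E–G–B = Em are all diatonic. E–G#–B is not: scale degree 4 in B minor carries Em (iv). In B major the chord on that degree is E, so here it functions as IV, borrowed from the parallel major.

IV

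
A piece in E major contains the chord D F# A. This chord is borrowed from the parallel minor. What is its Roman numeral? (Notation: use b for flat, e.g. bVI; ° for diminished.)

bVII

The root D is the lowered 7th scale degree — diatonically E major has D# there. D–F#–A is a major chord — the form found in E minor, not the diatonic vii° (D#dim). Borrowed into E major it is written bVII.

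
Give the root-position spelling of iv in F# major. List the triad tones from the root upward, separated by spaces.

B D F#

iv is built on scale degree 4, which is B in both F# major and its parallel. Stacking thirds in F# minor on B gives B–D–F#.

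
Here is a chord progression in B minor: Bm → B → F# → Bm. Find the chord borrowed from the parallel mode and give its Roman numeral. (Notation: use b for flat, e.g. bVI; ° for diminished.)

B minor has the diatonic set Bm, C#dim, D, Em, F#, G, A (with V from harmonic minor). Bm and F# are both diatonic. B (B–D#–F#) is not: scale degree 1 in B minor carries Bm (i). In B major the chord on that degree is B, so here it functions as I, borrowed from the parallel major.

I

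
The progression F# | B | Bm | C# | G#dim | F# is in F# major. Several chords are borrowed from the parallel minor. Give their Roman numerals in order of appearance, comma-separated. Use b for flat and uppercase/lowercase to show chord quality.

iv, ii°

F# major has the diatonic set F#, G#m, A#m, B, C#, D#m, E#dim. F#, B and C# are all diatonic. But Bm (B–D–F#) is foreign: the diatonic IV on degree 4 is B, whereas Bm comes from F# minor. It is labeled iv. G#dim (G#–B–D) is not: scale degree 2 in F# major carries G#m (ii). In F# minor the chord on that degree is G#dim, so here it functions as ii°, borrowed from the parallel minor.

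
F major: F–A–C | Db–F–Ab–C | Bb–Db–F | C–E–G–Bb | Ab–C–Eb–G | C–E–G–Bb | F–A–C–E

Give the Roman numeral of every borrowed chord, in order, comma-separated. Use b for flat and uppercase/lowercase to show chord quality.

In F major the diatonic chords are F, Gm, Am, Bb, C, Dm, Edim. Of the given chords, F–A–C = F, C–E–G–Bb = C7 and F–A–C–E = Fmaj7 are diatonic. But Db–F–Ab–C is foreign: the diatonic vi on degree 6 is Dm, whereas Dbmaj7 comes from F minor. It is labeled bVImaj7. Bb–Db–F is not: scale degree 4 in F major carries Bb (IV). In F minor the chord on that degree is Bbm, so here it functions as iv, borrowed from the parallel minor. But Ab–C–Eb–G is foreign: the diatonic iii on degree 3 is Am, whereas Abmaj7 comes from F minor. It is labeled bIIImaj7.

bVImaj7, iv, bIIImaj7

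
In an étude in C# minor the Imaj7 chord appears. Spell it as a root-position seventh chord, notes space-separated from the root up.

Imaj7 is built on scale degree 1, which is C# in both C# minor and its parallel. Building the major-seventh chord from the parallel major on C#: C#–E#–G#–B#.

C# E# G# B#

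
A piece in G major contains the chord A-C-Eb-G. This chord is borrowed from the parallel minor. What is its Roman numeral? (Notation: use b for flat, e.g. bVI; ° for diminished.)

iiø7

A is scale degree 2 in G major. The diatonic chord on degree 2 would be Am (ii), but A–C–Eb–G is the half-diminished-seventh chord from G minor. As a borrowed chord it is labeled iiø7.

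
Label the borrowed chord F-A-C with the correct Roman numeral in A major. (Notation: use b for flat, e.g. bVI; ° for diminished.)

bVI

F is the lowered form of scale degree 6 in A major (the diatonic degree 6 is F#). F–A–C is a major chord — the form found in A minor, not the diatonic vi (F#m). Borrowed into A major it is written bVI.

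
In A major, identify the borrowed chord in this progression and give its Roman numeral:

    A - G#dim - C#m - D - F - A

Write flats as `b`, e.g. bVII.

The diatonic triads in A major are A, Bm, C#m, D, E, F#m, G#dim. Of the given chords, A, G#dim, C#m and D are diatonic. F (F–A–C) is not: scale degree 6 in A major carries F#m (vi). In A minor the chord on that degree is F, so here it functions as bVI, borrowed from the parallel minor.

bVI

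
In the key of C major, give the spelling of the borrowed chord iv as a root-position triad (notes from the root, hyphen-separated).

F-Ab-C

iv is built on scale degree 4, which is F in both C major and its parallel. Stacking thirds in C minor on F gives F–Ab–C.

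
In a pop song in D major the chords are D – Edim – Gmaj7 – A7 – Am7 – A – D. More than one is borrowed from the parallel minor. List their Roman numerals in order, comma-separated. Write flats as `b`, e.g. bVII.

D major has the diatonic set D, Em, F#m, G, A, Bm, C#dim. D, Gmaj7, A7 and A are all diatonic. But Edim (E–G–Bb) is foreign: the diatonic ii on degree 2 is Em, whereas Edim comes from D minor. It is labeled ii°. Am7 (A–C–E–G) doesn't fit — on degree 5 D major would have A (V). Am7 is the degree-5 chord of D minor, so it is the borrowed v7.

ii°, v7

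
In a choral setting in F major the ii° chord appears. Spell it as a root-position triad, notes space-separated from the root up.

The root, G, is scale degree 2 — the same note in F major and F minor; only the chord quality changes. In F minor the chord on G is G–Bb–Db.

G Bb Db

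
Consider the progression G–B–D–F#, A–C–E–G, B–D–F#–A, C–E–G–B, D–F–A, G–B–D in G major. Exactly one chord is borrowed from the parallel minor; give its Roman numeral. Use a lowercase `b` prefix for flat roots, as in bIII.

The diatonic triads in G major are G, Am, Bm, C, D, Em, F#dim. G–B–D–F# = Gmaj7, A–C–E–G = Am7, B–D–F#–A = Bm7, C–E–G–B = Cmaj7 and G–B–D = G all belong to that set. D–F–A doesn't fit — on degree 5 G major would have D (V). Dm is the degree-5 chord of G minor, so it is the borrowed v.

v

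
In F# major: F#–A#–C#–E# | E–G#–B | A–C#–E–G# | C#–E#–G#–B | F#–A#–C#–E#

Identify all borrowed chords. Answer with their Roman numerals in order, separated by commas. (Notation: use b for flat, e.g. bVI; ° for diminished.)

bVII, bIIImaj7

The diatonic triads in F# major are F#, G#m, A#m, B, C#, D#m, E#dim. F#–A#–C#–E# = F#maj7 and C#–E#–G#–B = C#7 are both diatonic. But E–G#–B is foreign: the diatonic vii° on degree 7 is E#dim, whereas E comes from F# minor. It is labeled bVII. A–C#–E–G# is not: scale degree 3 in F# major carries A#m (iii). In F# minor the chord on that degree is Amaj7, so here it functions as bIIImaj7, borrowed from the parallel minor.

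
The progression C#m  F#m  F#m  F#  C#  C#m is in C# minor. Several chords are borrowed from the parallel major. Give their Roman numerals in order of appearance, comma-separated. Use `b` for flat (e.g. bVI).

C# minor has the diatonic set C#m, D#dim, E, F#m, G#, A, B (with V from harmonic minor). C#m and F#m are both diatonic. F# (F#–A#–C#) is not: scale degree 4 in C# minor carries F#m (iv). In C# major the chord on that degree is F#, so here it functions as IV, borrowed from the parallel major. But C# (C#–E#–G#) is foreign: the diatonic i on degree 1 is C#m, whereas C# comes from C# major. It is labeled I.

IV, I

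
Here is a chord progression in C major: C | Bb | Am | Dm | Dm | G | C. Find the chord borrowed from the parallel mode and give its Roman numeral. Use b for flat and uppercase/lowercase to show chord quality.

bVII

C major has the diatonic set C, Dm, Em, F, G, Am, Bdim. Of the given chords, C, Am, Dm and G are diatonic. But Bb (Bb–D–F) is foreign: the diatonic vii° on degree 7 is Bdim, whereas Bb comes from C minor. It is labeled bVII.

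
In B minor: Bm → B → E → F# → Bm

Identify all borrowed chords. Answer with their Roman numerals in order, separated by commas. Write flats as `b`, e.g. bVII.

In B minor (with V from harmonic minor) the diatonic chords are Bm, C#dim, D, Em, F#, G, A. Bm and F# both belong to that set. B (B–D#–F#) is not: scale degree 1 in B minor carries Bm (i). In B major the chord on that degree is B, so here it functions as I, borrowed from the parallel major. But E (E–G#–B) is foreign: the diatonic iv on degree 4 is Em, whereas E comes from B major. It is labeled IV.

I, IV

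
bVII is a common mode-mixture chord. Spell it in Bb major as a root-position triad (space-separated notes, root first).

Scale degree 7 in Bb major is A. bVII uses the lowered form, Ab, taken from Bb minor. Stacking thirds in Bb minor on Ab gives Ab–C–Eb.

Ab C Eb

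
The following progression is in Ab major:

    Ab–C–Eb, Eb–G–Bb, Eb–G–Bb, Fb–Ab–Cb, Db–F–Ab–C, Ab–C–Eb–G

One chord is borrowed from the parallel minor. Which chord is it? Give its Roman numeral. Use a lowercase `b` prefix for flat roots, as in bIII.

Ab major has the diatonic set Ab, Bbm, Cm, Db, Eb, Fm, Gdim. Ab–C–Eb = Ab, Eb–G–Bb = Eb, Db–F–Ab–C = Dbmaj7 and Ab–C–Eb–G = Abmaj7 are all diatonic. Fb–Ab–Cb is not: scale degree 6 in Ab major carries Fm (vi). In Ab minor the chord on that degree is Fb, so here it functions as bVI, borrowed from the parallel minor.

bVI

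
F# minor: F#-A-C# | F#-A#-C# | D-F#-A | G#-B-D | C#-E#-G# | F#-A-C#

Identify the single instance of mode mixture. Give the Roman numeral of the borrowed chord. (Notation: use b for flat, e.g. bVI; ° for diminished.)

I

F# minor has the diatonic set F#m, G#dim, A, Bm, C#, D, E (with V from harmonic minor). F#–A–C# = F#m, D–F#–A = D, G#–B–D = G#dim and C#–E#–G# = C# are all diatonic. F#–A#–C# doesn't fit — on degree 1 F# minor would have F#m (i). F# is the degree-1 chord of F# major, so it is the borrowed I.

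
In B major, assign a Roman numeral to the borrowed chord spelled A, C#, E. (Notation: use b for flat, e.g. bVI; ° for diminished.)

bVII

A is the lowered form of scale degree 7 in B major (the diatonic degree 7 is A#). A–C#–E is a major chord — the form found in B minor, not the diatonic vii° (A#dim). Borrowed into B major it is written bVII.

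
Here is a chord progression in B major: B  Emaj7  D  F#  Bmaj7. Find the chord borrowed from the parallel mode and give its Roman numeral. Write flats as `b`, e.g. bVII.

B major has the diatonic set B, C#m, D#m, E, F#, G#m, A#dim. B, Emaj7, F# and Bmaj7 all belong to that set. But D (D–F#–A) is foreign: the diatonic iii on degree 3 is D#m, whereas D comes from B minor. It is labeled bIII.

bIII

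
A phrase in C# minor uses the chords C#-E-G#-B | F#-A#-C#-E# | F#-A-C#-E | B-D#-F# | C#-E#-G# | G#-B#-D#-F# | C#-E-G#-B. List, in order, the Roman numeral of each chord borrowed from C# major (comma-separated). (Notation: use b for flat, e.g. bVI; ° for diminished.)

IVmaj7, I

In C# minor (with V from harmonic minor) the diatonic chords are C#m, D#dim, E, F#m, G#, A, B. Of the given chords, C#–E–G#–B = C#m7, F#–A–C#–E = F#m7, B–D#–F# = B and G#–B#–D#–F# = G#7 are diatonic. F#–A#–C#–E# is not: scale degree 4 in C# minor carries F#m (iv). In C# major the chord on that degree is F#maj7, so here it functions as IVmaj7, borrowed from the parallel major. C#–E#–G# is not: scale degree 1 in C# minor carries C#m (i). In C# major the chord on that degree is C#, so here it functions as I, borrowed from the parallel major.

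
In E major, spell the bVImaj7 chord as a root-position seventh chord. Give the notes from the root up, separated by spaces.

C E G B

Scale degree 6 in E major is C#. bVImaj7 uses the lowered form, C, taken from E minor. Stacking thirds in E minor on C gives C–E–G–B.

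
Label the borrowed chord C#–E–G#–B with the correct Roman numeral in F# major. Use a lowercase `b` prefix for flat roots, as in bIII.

C# is scale degree 5 in F# major. Diatonically F# major has C# (V) on that degree; C#–E–G#–B is instead the minor-seventh chord native to F# minor, so it takes the label v7.

v7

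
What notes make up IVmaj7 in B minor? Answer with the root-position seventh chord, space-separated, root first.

E G# B D#

IVmaj7 is built on scale degree 4, which is E in both B minor and its parallel. Building the major-seventh chord from the parallel major on E: E–G#–B–D#.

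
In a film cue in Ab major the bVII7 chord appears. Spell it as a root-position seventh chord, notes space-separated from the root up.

Gb Bb Db Fb

Scale degree 7 in Ab major is G. bVII7 uses the lowered form, Gb, taken from Ab minor. In Ab minor the chord on Gb is Gb–Bb–Db–Fb.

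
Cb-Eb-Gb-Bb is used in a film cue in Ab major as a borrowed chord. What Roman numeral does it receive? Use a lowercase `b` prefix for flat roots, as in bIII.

The root Cb is the lowered 3rd scale degree — diatonically Ab major has C there. The diatonic chord on degree 3 would be Cm (iii), but Cb–Eb–Gb–Bb is the major-seventh chord from Ab minor. As a borrowed chord it is labeled bIIImaj7.

bIIImaj7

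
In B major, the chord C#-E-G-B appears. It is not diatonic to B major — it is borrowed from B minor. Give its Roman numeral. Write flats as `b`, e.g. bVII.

C# is scale degree 2 in B major. The diatonic chord on degree 2 would be C#m (ii), but C#–E–G–B is the half-diminished-seventh chord from B minor. As a borrowed chord it is labeled iiø7.

iiø7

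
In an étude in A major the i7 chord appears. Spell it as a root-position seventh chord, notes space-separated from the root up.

i7 is built on scale degree 1, which is A in both A major and its parallel. Building the minor-seventh chord from the parallel minor on A: A–C–E–G.

A C E G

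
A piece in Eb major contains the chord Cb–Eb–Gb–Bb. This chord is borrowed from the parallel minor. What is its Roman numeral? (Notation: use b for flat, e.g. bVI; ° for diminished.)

Cb is the lowered form of scale degree 6 in Eb major (the diatonic degree 6 is C). The diatonic chord on degree 6 would be Cm (vi), but Cb–Eb–Gb–Bb is the major-seventh chord from Eb minor. As a borrowed chord it is labeled bVImaj7.

bVImaj7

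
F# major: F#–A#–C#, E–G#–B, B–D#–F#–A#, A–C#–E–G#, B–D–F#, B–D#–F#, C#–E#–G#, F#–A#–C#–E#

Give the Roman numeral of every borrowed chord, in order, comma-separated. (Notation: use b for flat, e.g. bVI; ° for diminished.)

bVII, bIIImaj7, iv

F# major has the diatonic set F#, G#m, A#m, B, C#, D#m, E#dim. Of the given chords, F#–A#–C# = F#, B–D#–F#–A# = Bmaj7, B–D#–F# = B, C#–E#–G# = C# and F#–A#–C#–E# = F#maj7 are diatonic. But E–G#–B is foreign: the diatonic vii° on degree 7 is E#dim, whereas E comes from F# minor. It is labeled bVII. But A–C#–E–G# is foreign: the diatonic iii on degree 3 is A#m, whereas Amaj7 comes from F# minor. It is labeled bIIImaj7. But B–D–F# is foreign: the diatonic IV on degree 4 is B, whereas Bm comes from F# minor. It is labeled iv.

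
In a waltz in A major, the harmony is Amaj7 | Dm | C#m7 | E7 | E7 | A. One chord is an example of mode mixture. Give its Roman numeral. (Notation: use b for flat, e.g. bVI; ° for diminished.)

iv

The diatonic triads in A major are A, Bm, C#m, D, E, F#m, G#dim. Amaj7, C#m7, E7 and A are all diatonic. Dm (D–F–A) doesn't fit — on degree 4 A major would have D (IV). Dm is the degree-4 chord of A minor, so it is the borrowed iv.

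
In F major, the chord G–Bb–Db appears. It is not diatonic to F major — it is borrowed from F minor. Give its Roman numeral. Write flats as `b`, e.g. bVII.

ii°

The root G is the diatonic 2nd degree of F major; the borrowing shows in the chord quality. Diatonically F major has Gm (ii) on that degree; G–Bb–Db is instead the diminished chord native to F minor, so it takes the label ii°.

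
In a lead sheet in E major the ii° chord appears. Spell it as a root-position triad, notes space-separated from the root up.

ii° is built on scale degree 2, which is F# in both E major and its parallel. Stacking thirds in E minor on F# gives F#–A–C.

F# A C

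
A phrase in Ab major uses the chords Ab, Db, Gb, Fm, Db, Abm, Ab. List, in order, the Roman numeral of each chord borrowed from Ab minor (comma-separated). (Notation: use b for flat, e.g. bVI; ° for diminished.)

Ab major has the diatonic set Ab, Bbm, Cm, Db, Eb, Fm, Gdim. Of the given chords, Ab, Db and Fm are diatonic. Gb (Gb–Bb–Db) is not: scale degree 7 in Ab major carries Gdim (vii°). In Ab minor the chord on that degree is Gb, so here it functions as bVII, borrowed from the parallel minor. But Abm (Ab–Cb–Eb) is foreign: the diatonic I on degree 1 is Ab, whereas Abm comes from Ab minor. It is labeled i.

bVII, i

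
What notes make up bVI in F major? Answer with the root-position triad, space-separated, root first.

Db F Ab

The root of bVI is the lowered 6th degree: D becomes Db. Stacking thirds in F minor on Db gives Db–F–Ab.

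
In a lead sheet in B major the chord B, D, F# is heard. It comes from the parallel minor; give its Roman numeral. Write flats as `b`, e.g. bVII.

B is scale degree 1 in B major. B–D–F# is a minor chord — the form found in B minor, not the diatonic I (B). Borrowed into B major it is written i.

i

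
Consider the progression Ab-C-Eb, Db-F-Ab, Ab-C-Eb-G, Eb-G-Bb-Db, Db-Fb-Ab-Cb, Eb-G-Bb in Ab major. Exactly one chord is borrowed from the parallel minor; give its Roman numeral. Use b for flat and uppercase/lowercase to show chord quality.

In Ab major the diatonic chords are Ab, Bbm, Cm, Db, Eb, Fm, Gdim. Ab–C–Eb = Ab, Db–F–Ab = Db, Ab–C–Eb–G = Abmaj7, Eb–G–Bb–Db = Eb7 and Eb–G–Bb = Eb all belong to that set. Db–Fb–Ab–Cb doesn't fit — on degree 4 Ab major would have Db (IV). Dbm7 is the degree-4 chord of Ab minor, so it is the borrowed iv7.

iv7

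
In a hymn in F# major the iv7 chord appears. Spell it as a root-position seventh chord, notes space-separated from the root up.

iv7 is built on scale degree 4, which is B in both F# major and its parallel. Building the minor-seventh chord from the parallel minor on B: B–D–F#–A.

B D F# A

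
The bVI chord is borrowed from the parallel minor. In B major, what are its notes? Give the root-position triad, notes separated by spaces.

bVI is built on the lowered scale degree 6. In B major degree 6 is G#; lowered it becomes G. In B minor the chord on G is G–B–D.

G B D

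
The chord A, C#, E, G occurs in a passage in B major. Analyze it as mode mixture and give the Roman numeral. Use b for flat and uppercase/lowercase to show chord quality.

bVII7

A is the lowered form of scale degree 7 in B major (the diatonic degree 7 is A#). The diatonic chord on degree 7 would be A#dim (vii°), but A–C#–E–G is the dominant-seventh chord from B minor. As a borrowed chord it is labeled bVII7.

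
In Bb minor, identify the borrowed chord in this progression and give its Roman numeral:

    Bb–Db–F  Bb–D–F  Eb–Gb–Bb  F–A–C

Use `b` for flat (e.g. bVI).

In Bb minor (with V from harmonic minor) the diatonic chords are Bbm, Cdim, Db, Ebm, F, Gb, Ab. Bb–Db–F = Bbm, Eb–Gb–Bb = Ebm and F–A–C = F are all diatonic. Bb–D–F doesn't fit — on degree 1 Bb minor would have Bbm (i). Bb is the degree-1 chord of Bb major, so it is the borrowed I.

I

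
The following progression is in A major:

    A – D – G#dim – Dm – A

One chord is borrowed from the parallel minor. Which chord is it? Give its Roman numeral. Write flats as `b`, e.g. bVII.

iv

In A major the diatonic chords are A, Bm, C#m, D, E, F#m, G#dim. Of the given chords, A, D and G#dim are diatonic. Dm (D–F–A) doesn't fit — on degree 4 A major would have D (IV). Dm is the degree-4 chord of A minor, so it is the borrowed iv.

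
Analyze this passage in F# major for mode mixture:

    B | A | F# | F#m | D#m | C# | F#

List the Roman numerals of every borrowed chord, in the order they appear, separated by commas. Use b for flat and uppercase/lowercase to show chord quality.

bIII, i

In F# major the diatonic chords are F#, G#m, A#m, B, C#, D#m, E#dim. B, F#, D#m and C# all belong to that set. A (A–C#–E) doesn't fit — on degree 3 F# major would have A#m (iii). A is the degree-3 chord of F# minor, so it is the borrowed bIII. F#m (F#–A–C#) is not: scale degree 1 in F# major carries F# (I). In F# minor the chord on that degree is F#m, so here it functions as i, borrowed from the parallel minor.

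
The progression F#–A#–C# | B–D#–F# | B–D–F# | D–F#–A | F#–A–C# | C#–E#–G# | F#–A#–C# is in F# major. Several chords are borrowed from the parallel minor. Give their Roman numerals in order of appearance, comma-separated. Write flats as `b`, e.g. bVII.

iv, bVI, i

The diatonic triads in F# major are F#, G#m, A#m, B, C#, D#m, E#dim. F#–A#–C# = F#, B–D#–F# = B and C#–E#–G# = C# are all diatonic. B–D–F# is not: scale degree 4 in F# major carries B (IV). In F# minor the chord on that degree is Bm, so here it functions as iv, borrowed from the parallel minor. But D–F#–A is foreign: the diatonic vi on degree 6 is D#m, whereas D comes from F# minor. It is labeled bVI. F#–A–C# is not: scale degree 1 in F# major carries F# (I). In F# minor the chord on that degree is F#m, so here it functions as i, borrowed from the parallel minor.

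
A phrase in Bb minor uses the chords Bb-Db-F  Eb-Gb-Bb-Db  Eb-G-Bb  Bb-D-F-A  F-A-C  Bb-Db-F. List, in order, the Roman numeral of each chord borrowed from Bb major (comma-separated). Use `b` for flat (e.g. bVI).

Bb minor has the diatonic set Bbm, Cdim, Db, Ebm, F, Gb, Ab (with V from harmonic minor). Bb–Db–F = Bbm, Eb–Gb–Bb–Db = Ebm7 and F–A–C = F are all diatonic. But Eb–G–Bb is foreign: the diatonic iv on degree 4 is Ebm, whereas Eb comes from Bb major. It is labeled IV. But Bb–D–F–A is foreign: the diatonic i on degree 1 is Bbm, whereas Bbmaj7 comes from Bb major. It is labeled Imaj7.

IV, Imaj7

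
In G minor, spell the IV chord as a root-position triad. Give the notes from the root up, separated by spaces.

The root, C, is scale degree 4 — the same note in G minor and G major; only the chord quality changes. Building the major chord from the parallel major on C: C–E–G.

C E G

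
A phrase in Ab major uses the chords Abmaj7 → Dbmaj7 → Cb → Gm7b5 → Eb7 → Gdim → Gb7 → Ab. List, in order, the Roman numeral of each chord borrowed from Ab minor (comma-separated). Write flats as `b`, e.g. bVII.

Ab major has the diatonic set Ab, Bbm, Cm, Db, Eb, Fm, Gdim. Abmaj7, Dbmaj7, Gm7b5, Eb7, Gdim and Ab all belong to that set. But Cb (Cb–Eb–Gb) is foreign: the diatonic iii on degree 3 is Cm, whereas Cb comes from Ab minor. It is labeled bIII. Gb7 (Gb–Bb–Db–Fb) doesn't fit — on degree 7 Ab major would have Gdim (vii°). Gb7 is the degree-7 chord of Ab minor, so it is the borrowed bVII7.

bIII, bVII7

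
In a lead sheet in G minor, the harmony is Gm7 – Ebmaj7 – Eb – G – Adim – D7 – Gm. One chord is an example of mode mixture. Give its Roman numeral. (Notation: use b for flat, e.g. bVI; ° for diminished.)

I

In G minor (with V from harmonic minor) the diatonic chords are Gm, Adim, Bb, Cm, D, Eb, F. Gm7, Ebmaj7, Eb, Adim, D7 and Gm all belong to that set. G (G–B–D) doesn't fit — on degree 1 G minor would have Gm (i). G is the degree-1 chord of G major, so it is the borrowed I.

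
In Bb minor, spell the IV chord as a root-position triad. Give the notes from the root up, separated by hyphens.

Eb-G-Bb

IV is built on scale degree 4, which is Eb in both Bb minor and its parallel. Stacking thirds in Bb major on Eb gives Eb–G–Bb.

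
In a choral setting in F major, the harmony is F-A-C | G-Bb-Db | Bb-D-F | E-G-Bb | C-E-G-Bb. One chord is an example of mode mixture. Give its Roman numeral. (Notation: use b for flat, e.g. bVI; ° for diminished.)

ii°

In F major the diatonic chords are F, Gm, Am, Bb, C, Dm, Edim. F–A–C = F, Bb–D–F = Bb, E–G–Bb = Edim and C–E–G–Bb = C7 are all diatonic. G–Bb–Db is not: scale degree 2 in F major carries Gm (ii). In F minor the chord on that degree is Gdim, so here it functions as ii°, borrowed from the parallel minor.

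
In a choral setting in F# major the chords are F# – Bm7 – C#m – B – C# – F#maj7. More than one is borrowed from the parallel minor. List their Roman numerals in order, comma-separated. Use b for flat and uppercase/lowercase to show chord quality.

iv7, v

In F# major the diatonic chords are F#, G#m, A#m, B, C#, D#m, E#dim. F#, B, C# and F#maj7 all belong to that set. Bm7 (B–D–F#–A) is not: scale degree 4 in F# major carries B (IV). In F# minor the chord on that degree is Bm7, so here it functions as iv7, borrowed from the parallel minor. C#m (C#–E–G#) is not: scale degree 5 in F# major carries C# (V). In F# minor the chord on that degree is C#m, so here it functions as v, borrowed from the parallel minor.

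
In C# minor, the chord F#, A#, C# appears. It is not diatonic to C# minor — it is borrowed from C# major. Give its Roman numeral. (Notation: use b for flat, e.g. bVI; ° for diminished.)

F# is scale degree 4 in C# minor. The diatonic chord on degree 4 would be F#m (iv), but F#–A#–C# is the major chord from C# major. As a borrowed chord it is labeled IV.

IV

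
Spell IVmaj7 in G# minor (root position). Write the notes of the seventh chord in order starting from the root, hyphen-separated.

IVmaj7 is built on scale degree 4, which is C# in both G# minor and its parallel. In G# major the chord on C# is C#–E#–G#–B#.

C#-E#-G#-B#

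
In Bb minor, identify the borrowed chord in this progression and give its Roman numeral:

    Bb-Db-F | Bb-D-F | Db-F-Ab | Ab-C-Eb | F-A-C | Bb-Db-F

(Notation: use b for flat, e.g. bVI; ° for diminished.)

I

In Bb minor (with V from harmonic minor) the diatonic chords are Bbm, Cdim, Db, Ebm, F, Gb, Ab. Bb–Db–F = Bbm, Db–F–Ab = Db, Ab–C–Eb = Ab and F–A–C = F are all diatonic. But Bb–D–F is foreign: the diatonic i on degree 1 is Bbm, whereas Bb comes from Bb major. It is labeled I.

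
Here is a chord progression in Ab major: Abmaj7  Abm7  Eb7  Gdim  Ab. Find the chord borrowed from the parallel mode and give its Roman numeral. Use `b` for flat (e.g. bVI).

The diatonic triads in Ab major are Ab, Bbm, Cm, Db, Eb, Fm, Gdim. Abmaj7, Eb7, Gdim and Ab are all diatonic. But Abm7 (Ab–Cb–Eb–Gb) is foreign: the diatonic I on degree 1 is Ab, whereas Abm7 comes from Ab minor. It is labeled i7.

i7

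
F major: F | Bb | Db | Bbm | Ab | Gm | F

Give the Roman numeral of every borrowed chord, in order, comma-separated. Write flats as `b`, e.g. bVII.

bVI, iv, bIII

The diatonic triads in F major are F, Gm, Am, Bb, C, Dm, Edim. F, Bb and Gm are all diatonic. Db (Db–F–Ab) doesn't fit — on degree 6 F major would have Dm (vi). Db is the degree-6 chord of F minor, so it is the borrowed bVI. Bbm (Bb–Db–F) doesn't fit — on degree 4 F major would have Bb (IV). Bbm is the degree-4 chord of F minor, so it is the borrowed iv. But Ab (Ab–C–Eb) is foreign: the diatonic iii on degree 3 is Am, whereas Ab comes from F minor. It is labeled bIII.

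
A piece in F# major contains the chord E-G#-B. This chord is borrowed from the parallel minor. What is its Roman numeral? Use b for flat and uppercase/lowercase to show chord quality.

The root E is the lowered 7th scale degree — diatonically F# major has E# there. E–G#–B is a major chord — the form found in F# minor, not the diatonic vii° (E#dim). Borrowed into F# major it is written bVII.

bVII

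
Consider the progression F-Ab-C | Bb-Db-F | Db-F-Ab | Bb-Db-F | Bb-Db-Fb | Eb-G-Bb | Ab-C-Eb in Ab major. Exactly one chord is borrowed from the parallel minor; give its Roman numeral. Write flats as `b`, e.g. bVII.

ii°

In Ab major the diatonic chords are Ab, Bbm, Cm, Db, Eb, Fm, Gdim. F–Ab–C = Fm, Bb–Db–F = Bbm, Db–F–Ab = Db, Eb–G–Bb = Eb and Ab–C–Eb = Ab all belong to that set. But Bb–Db–Fb is foreign: the diatonic ii on degree 2 is Bbm, whereas Bbdim comes from Ab minor. It is labeled ii°.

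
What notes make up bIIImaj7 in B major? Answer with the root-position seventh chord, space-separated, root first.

The root of bIIImaj7 is the lowered 3rd degree: D# becomes D. In B minor the chord on D is D–F#–A–C#.

D F# A C#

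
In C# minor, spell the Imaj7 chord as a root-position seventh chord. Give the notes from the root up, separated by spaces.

The root, C#, is scale degree 1 — the same note in C# minor and C# major; only the chord quality changes. In C# major the chord on C# is C#–E#–G#–B#.

C# E# G# B#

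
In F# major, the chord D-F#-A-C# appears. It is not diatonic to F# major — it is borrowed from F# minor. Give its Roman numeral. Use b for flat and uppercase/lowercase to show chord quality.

In F# major scale degree 6 is D#; D is its lowered form, from F# minor. The diatonic chord on degree 6 would be D#m (vi), but D–F#–A–C# is the major-seventh chord from F# minor. As a borrowed chord it is labeled bVImaj7.

bVImaj7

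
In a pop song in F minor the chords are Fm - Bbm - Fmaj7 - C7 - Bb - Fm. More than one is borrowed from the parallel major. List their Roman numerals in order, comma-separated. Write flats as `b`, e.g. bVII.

In F minor (with V from harmonic minor) the diatonic chords are Fm, Gdim, Ab, Bbm, C, Db, Eb. Fm, Bbm and C7 all belong to that set. Fmaj7 (F–A–C–E) is not: scale degree 1 in F minor carries Fm (i). In F major the chord on that degree is Fmaj7, so here it functions as Imaj7, borrowed from the parallel major. Bb (Bb–D–F) doesn't fit — on degree 4 F minor would have Bbm (iv). Bb is the degree-4 chord of F major, so it is the borrowed IV.

Imaj7, IV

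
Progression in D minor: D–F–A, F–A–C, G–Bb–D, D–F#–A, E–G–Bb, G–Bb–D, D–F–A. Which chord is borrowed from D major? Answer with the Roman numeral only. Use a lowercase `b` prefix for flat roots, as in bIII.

I

D minor has the diatonic set Dm, Edim, F, Gm, A, Bb, C (with V from harmonic minor). Of the given chords, D–F–A = Dm, F–A–C = F, G–Bb–D = Gm and E–G–Bb = Edim are diatonic. D–F#–A doesn't fit — on degree 1 D minor would have Dm (i). D is the degree-1 chord of D major, so it is the borrowed I.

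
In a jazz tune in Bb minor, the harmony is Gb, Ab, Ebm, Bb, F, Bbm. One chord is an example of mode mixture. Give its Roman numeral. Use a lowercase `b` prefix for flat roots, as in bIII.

I

In Bb minor (with V from harmonic minor) the diatonic chords are Bbm, Cdim, Db, Ebm, F, Gb, Ab. Gb, Ab, Ebm, F and Bbm are all diatonic. Bb (Bb–D–F) doesn't fit — on degree 1 Bb minor would have Bbm (i). Bb is the degree-1 chord of Bb major, so it is the borrowed I.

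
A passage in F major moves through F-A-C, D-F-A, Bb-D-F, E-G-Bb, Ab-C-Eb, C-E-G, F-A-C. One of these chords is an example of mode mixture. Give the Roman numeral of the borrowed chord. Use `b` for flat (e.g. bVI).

bIII

In F major the diatonic chords are F, Gm, Am, Bb, C, Dm, Edim. Of the given chords, F–A–C = F, D–F–A = Dm, Bb–D–F = Bb, E–G–Bb = Edim and C–E–G = C are diatonic. Ab–C–Eb is not: scale degree 3 in F major carries Am (iii). In F minor the chord on that degree is Ab, so here it functions as bIII, borrowed from the parallel minor.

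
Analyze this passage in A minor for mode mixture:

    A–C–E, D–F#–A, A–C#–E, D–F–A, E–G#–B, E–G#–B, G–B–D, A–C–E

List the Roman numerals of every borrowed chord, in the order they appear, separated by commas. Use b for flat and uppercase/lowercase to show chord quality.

In A minor (with V from harmonic minor) the diatonic chords are Am, Bdim, C, Dm, E, F, G. Of the given chords, A–C–E = Am, D–F–A = Dm, E–G#–B = E and G–B–D = G are diatonic. But D–F#–A is foreign: the diatonic iv on degree 4 is Dm, whereas D comes from A major. It is labeled IV. But A–C#–E is foreign: the diatonic i on degree 1 is Am, whereas A comes from A major. It is labeled I.

IV, I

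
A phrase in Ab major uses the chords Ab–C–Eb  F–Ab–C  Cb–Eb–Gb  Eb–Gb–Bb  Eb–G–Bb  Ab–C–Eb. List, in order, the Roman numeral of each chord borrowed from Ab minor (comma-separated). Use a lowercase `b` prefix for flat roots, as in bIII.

The diatonic triads in Ab major are Ab, Bbm, Cm, Db, Eb, Fm, Gdim. Of the given chords, Ab–C–Eb = Ab, F–Ab–C = Fm and Eb–G–Bb = Eb are diatonic. Cb–Eb–Gb doesn't fit — on degree 3 Ab major would have Cm (iii). Cb is the degree-3 chord of Ab minor, so it is the borrowed bIII. But Eb–Gb–Bb is foreign: the diatonic V on degree 5 is Eb, whereas Ebm comes from Ab minor. It is labeled v.

bIII, v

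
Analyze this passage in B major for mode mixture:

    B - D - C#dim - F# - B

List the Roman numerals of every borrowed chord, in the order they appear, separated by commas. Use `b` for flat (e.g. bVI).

The diatonic triads in B major are B, C#m, D#m, E, F#, G#m, A#dim. B and F# are both diatonic. D (D–F#–A) is not: scale degree 3 in B major carries D#m (iii). In B minor the chord on that degree is D, so here it functions as bIII, borrowed from the parallel minor. C#dim (C#–E–G) doesn't fit — on degree 2 B major would have C#m (ii). C#dim is the degree-2 chord of B minor, so it is the borrowed ii°.

bIII, ii°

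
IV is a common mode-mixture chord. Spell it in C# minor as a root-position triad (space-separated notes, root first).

The root, F#, is scale degree 4 — the same note in C# minor and C# major; only the chord quality changes. In C# major the chord on F# is F#–A#–C#.

F# A# C#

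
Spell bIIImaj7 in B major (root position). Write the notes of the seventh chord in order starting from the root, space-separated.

D F# A C#

bIIImaj7 is built on the lowered scale degree 3. In B major degree 3 is D#; lowered it becomes D. In B minor the chord on D is D–F#–A–C#.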